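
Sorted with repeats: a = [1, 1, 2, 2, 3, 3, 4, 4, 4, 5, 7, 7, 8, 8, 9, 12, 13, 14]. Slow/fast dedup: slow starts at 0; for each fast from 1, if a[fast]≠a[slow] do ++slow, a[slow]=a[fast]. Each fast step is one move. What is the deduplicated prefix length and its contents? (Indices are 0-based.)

length 11; prefix = [1, 2, 3, 4, 5, 7, 8, 9, 12, 13, 14]

slow=0 fast=1: a[fast]=1=a[slow] dup, fast++
slow=0 fast=2: a[fast]=2≠a[slow]=1 write a[1]=2, slow++,fast++
slow=1 fast=3: a[fast]=2=a[slow] dup, fast++
slow=1 fast=4: a[fast]=3≠a[slow]=2 write a[2]=3, slow++,fast++
slow=2 fast=5: a[fast]=3=a[slow] dup, fast++
slow=2 fast=6: a[fast]=4≠a[slow]=3 write a[3]=4, slow++,fast++
slow=3 fast=7: a[fast]=4=a[slow] dup, fast++
slow=3 fast=8: a[fast]=4=a[slow] dup, fast++
slow=3 fast=9: a[fast]=5≠a[slow]=4 write a[4]=5, slow++,fast++
slow=4 fast=10: a[fast]=7≠a[slow]=5 write a[5]=7, slow++,fast++
slow=5 fast=11: a[fast]=7=a[slow] dup, fast++
slow=5 fast=12: a[fast]=8≠a[slow]=7 write a[6]=8, slow++,fast++
slow=6 fast=13: a[fast]=8=a[slow] dup, fast++
slow=6 fast=14: a[fast]=9≠a[slow]=8 write a[7]=9, slow++,fast++
slow=7 fast=15: a[fast]=12≠a[slow]=9 write a[8]=12, slow++,fast++
slow=8 fast=16: a[fast]=13≠a[slow]=12 write a[9]=13, slow++,fast++
slow=9 fast=17: a[fast]=14≠a[slow]=13 write a[10]=14, slow++,fast++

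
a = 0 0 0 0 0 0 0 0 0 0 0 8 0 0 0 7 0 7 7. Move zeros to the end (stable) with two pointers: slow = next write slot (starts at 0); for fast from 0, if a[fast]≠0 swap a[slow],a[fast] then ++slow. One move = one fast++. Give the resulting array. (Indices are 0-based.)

slow=0 fast=0: a[fast]=0, fast++
slow=0 fast=1: a[fast]=0, fast++
slow=0 fast=2: a[fast]=0, fast++
slow=0 fast=3: a[fast]=0, fast++
slow=0 fast=4: a[fast]=0, fast++
slow=0 fast=5: a[fast]=0, fast++
slow=0 fast=6: a[fast]=0, fast++
slow=0 fast=7: a[fast]=0, fast++
slow=0 fast=8: a[fast]=0, fast++
slow=0 fast=9: a[fast]=0, fast++
slow=0 fast=10: a[fast]=0, fast++
slow=0 fast=11: a[fast]=8≠0 swap→a[0]=8, slow++,fast++
slow=1 fast=12: a[fast]=0, fast++
slow=1 fast=13: a[fast]=0, fast++
slow=1 fast=14: a[fast]=0, fast++
slow=1 fast=15: a[fast]=7≠0 swap→a[1]=7, slow++,fast++
slow=2 fast=16: a[fast]=0, fast++
slow=2 fast=17: a[fast]=7≠0 swap→a[2]=7, slow++,fast++
slow=3 fast=18: a[fast]=7≠0 swap→a[3]=7, slow++,fast++

[8, 7, 7, 7, 0, 0, 0, 0, 0, 0, 0, 0, 0, 0, 0, 0, 0, 0, 0]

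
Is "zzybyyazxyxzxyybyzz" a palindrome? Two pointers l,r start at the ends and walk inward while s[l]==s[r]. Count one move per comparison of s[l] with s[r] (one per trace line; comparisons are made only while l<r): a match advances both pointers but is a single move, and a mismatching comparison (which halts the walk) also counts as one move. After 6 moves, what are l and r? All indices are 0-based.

l=0 r=18: 'z'=='z', l++,r--
l=1 r=17: 'z'=='z', l++,r--
l=2 r=16: 'y'=='y', l++,r--
l=3 r=15: 'b'=='b', l++,r--
l=4 r=14: 'y'=='y', l++,r--
l=5 r=13: 'y'=='y', l++,r--

l=6, r=12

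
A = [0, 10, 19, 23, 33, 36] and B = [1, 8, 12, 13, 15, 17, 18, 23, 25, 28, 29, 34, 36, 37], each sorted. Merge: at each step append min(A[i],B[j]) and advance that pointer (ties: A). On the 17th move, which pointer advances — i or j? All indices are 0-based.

j

i=0 j=0: A[i]=0<=B[j]=1 take 0, i++
i=1 j=0: A[i]=10>B[j]=1 take 1, j++
i=1 j=1: A[i]=10>B[j]=8 take 8, j++
i=1 j=2: A[i]=10<=B[j]=12 take 10, i++
i=2 j=2: A[i]=19>B[j]=12 take 12, j++
i=2 j=3: A[i]=19>B[j]=13 take 13, j++
i=2 j=4: A[i]=19>B[j]=15 take 15, j++
i=2 j=5: A[i]=19>B[j]=17 take 17, j++
i=2 j=6: A[i]=19>B[j]=18 take 18, j++
i=2 j=7: A[i]=19<=B[j]=23 take 19, i++
i=3 j=7: A[i]=23<=B[j]=23 take 23, i++
i=4 j=7: A[i]=33>B[j]=23 take 23, j++
i=4 j=8: A[i]=33>B[j]=25 take 25, j++
i=4 j=9: A[i]=33>B[j]=28 take 28, j++
i=4 j=10: A[i]=33>B[j]=29 take 29, j++
i=4 j=11: A[i]=33<=B[j]=34 take 33, i++
i=5 j=11: A[i]=36>B[j]=34 take 34, j++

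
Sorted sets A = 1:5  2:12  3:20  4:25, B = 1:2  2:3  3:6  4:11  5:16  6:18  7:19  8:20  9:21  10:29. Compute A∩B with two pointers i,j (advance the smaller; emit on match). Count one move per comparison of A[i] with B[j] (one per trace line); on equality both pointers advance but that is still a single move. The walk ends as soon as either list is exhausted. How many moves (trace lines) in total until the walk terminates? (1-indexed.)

12 moves

[i=1,j=1] 5>2 → j++
[i=1,j=2] 5>3 → j++
[i=1,j=3] 5<6 → i++
[i=2,j=3] 12>6 → j++
[i=2,j=4] 12>11 → j++
[i=2,j=5] 12<16 → i++
[i=3,j=5] 20>16 → j++
[i=3,j=6] 20>18 → j++
[i=3,j=7] 20>19 → j++
[i=3,j=8] 20==20 emit → i++,j++
[i=4,j=9] 25>21 → j++
[i=4,j=10] 25<29 → i++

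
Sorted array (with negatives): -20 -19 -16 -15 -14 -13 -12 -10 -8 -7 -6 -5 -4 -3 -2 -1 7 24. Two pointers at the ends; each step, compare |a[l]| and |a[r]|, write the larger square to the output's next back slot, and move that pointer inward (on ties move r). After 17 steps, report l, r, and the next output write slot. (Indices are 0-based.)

l=15, r=15, next write slot=0

[0,17] |-20|<=|24| out[17]=576 → r--
[0,16] |-20|>|7| out[16]=400 → l++
[1,16] |-19|>|7| out[15]=361 → l++
[2,16] |-16|>|7| out[14]=256 → l++
[3,16] |-15|>|7| out[13]=225 → l++
[4,16] |-14|>|7| out[12]=196 → l++
[5,16] |-13|>|7| out[11]=169 → l++
[6,16] |-12|>|7| out[10]=144 → l++
[7,16] |-10|>|7| out[9]=100 → l++
[8,16] |-8|>|7| out[8]=64 → l++
[9,16] |-7|<=|7| out[7]=49 → r--
[9,15] |-7|>|-1| out[6]=49 → l++
[10,15] |-6|>|-1| out[5]=36 → l++
[11,15] |-5|>|-1| out[4]=25 → l++
[12,15] |-4|>|-1| out[3]=16 → l++
[13,15] |-3|>|-1| out[2]=9 → l++
[14,15] |-2|>|-1| out[1]=4 → l++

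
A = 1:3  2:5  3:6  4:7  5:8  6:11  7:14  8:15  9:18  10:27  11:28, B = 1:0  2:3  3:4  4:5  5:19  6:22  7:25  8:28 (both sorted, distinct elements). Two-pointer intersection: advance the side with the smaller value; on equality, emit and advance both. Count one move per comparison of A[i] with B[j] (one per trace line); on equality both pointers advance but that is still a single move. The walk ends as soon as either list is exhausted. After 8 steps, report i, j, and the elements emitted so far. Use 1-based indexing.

i=7, j=5, emitted=[3, 5]

[i=1,j=1] 3>0 → j++
[i=1,j=2] 3==3 emit → i++,j++
[i=2,j=3] 5>4 → j++
[i=2,j=4] 5==5 emit → i++,j++
[i=3,j=5] 6<19 → i++
[i=4,j=5] 7<19 → i++
[i=5,j=5] 8<19 → i++
[i=6,j=5] 11<19 → i++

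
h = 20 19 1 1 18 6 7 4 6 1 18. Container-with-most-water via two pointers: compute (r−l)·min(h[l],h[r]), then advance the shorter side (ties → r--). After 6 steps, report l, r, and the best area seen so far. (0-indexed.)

l=0, r=4, best area=180

[0,10] min(20,18)*10=180 best=180 * → r--
[0,9] min(20,1)*9=9 best=180 → r--
[0,8] min(20,6)*8=48 best=180 → r--
[0,7] min(20,4)*7=28 best=180 → r--
[0,6] min(20,7)*6=42 best=180 → r--
[0,5] min(20,6)*5=30 best=180 → r--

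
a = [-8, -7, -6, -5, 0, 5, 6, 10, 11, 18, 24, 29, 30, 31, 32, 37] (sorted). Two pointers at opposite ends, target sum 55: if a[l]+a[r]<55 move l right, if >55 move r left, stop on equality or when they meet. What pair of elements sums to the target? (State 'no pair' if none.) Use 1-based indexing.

(18, 37)

[1,16] -8+37=29 <55 → l++
[2,16] -7+37=30 <55 → l++
[3,16] -6+37=31 <55 → l++
[4,16] -5+37=32 <55 → l++
[5,16] 0+37=37 <55 → l++
[6,16] 5+37=42 <55 → l++
[7,16] 6+37=43 <55 → l++
[8,16] 10+37=47 <55 → l++
[9,16] 11+37=48 <55 → l++
[10,16] 18+37=55 → found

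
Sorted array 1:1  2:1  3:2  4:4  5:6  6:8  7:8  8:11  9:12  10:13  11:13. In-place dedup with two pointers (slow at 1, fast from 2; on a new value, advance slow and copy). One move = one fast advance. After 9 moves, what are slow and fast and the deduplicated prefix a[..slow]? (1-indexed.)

(s=1,f=2) a[fast]=1=a[slow] dup → fast++
(s=1,f=3) a[fast]=2≠a[slow]=1 write a[2]=2 → slow++,fast++
(s=2,f=4) a[fast]=4≠a[slow]=2 write a[3]=4 → slow++,fast++
(s=3,f=5) a[fast]=6≠a[slow]=4 write a[4]=6 → slow++,fast++
(s=4,f=6) a[fast]=8≠a[slow]=6 write a[5]=8 → slow++,fast++
(s=5,f=7) a[fast]=8=a[slow] dup → fast++
(s=5,f=8) a[fast]=11≠a[slow]=8 write a[6]=11 → slow++,fast++
(s=6,f=9) a[fast]=12≠a[slow]=11 write a[7]=12 → slow++,fast++
(s=7,f=10) a[fast]=13≠a[slow]=12 write a[8]=13 → slow++,fast++

slow=8, fast=11, prefix=[1, 2, 4, 6, 8, 11, 12, 13]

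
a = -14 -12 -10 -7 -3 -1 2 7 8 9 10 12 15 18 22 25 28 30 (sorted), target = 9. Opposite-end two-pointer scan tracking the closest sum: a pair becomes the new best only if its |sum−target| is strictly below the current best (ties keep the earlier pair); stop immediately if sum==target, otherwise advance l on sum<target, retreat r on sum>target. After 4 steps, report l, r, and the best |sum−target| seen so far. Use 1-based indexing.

l=2, r=15, best |Δ|=1

[1,18] -14+30=16 d=7 * → r--
[1,17] -14+28=14 d=5 * → r--
[1,16] -14+25=11 d=2 * → r--
[1,15] -14+22=8 d=1 * → l++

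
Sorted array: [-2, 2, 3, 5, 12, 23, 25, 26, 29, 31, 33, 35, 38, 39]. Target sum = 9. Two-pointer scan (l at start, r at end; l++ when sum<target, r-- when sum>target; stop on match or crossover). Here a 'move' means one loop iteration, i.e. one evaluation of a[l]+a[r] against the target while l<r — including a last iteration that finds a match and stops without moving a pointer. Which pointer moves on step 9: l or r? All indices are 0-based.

r

[0,13] -2+39=37 >9 → r--
[0,12] -2+38=36 >9 → r--
[0,11] -2+35=33 >9 → r--
[0,10] -2+33=31 >9 → r--
[0,9] -2+31=29 >9 → r--
[0,8] -2+29=27 >9 → r--
[0,7] -2+26=24 >9 → r--
[0,6] -2+25=23 >9 → r--
[0,5] -2+23=21 >9 → r--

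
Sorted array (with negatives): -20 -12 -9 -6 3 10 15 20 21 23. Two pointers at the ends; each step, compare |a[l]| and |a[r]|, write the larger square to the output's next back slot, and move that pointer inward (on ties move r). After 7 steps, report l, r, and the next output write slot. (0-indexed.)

l=2, r=4, next write slot=2

[0,9] |-20|<=|23| out[9]=529 → r--
[0,8] |-20|<=|21| out[8]=441 → r--
[0,7] |-20|<=|20| out[7]=400 → r--
[0,6] |-20|>|15| out[6]=400 → l++
[1,6] |-12|<=|15| out[5]=225 → r--
[1,5] |-12|>|10| out[4]=144 → l++
[2,5] |-9|<=|10| out[3]=100 → r--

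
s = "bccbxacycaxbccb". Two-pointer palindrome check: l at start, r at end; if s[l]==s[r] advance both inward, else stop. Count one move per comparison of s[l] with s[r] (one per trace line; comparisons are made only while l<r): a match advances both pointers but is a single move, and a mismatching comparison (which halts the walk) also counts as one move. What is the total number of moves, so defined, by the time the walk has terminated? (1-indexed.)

7 moves

[1,15] 'b'=='b' → l++,r--
[2,14] 'c'=='c' → l++,r--
[3,13] 'c'=='c' → l++,r--
[4,12] 'b'=='b' → l++,r--
[5,11] 'x'=='x' → l++,r--
[6,10] 'a'=='a' → l++,r--
[7,9] 'c'=='c' → l++,r--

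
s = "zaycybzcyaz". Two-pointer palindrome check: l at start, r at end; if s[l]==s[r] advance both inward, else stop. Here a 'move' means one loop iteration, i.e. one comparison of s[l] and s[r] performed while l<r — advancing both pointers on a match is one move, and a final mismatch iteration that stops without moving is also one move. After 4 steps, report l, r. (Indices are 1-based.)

l=5, r=7

[1,11] 'z'=='z' → l++,r--
[2,10] 'a'=='a' → l++,r--
[3,9] 'y'=='y' → l++,r--
[4,8] 'c'=='c' → l++,r--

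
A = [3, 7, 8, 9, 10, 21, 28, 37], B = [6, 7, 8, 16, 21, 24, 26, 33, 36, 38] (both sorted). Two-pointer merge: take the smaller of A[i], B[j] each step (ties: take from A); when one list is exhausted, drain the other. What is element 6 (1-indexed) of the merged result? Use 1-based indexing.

merged[6] = 8

[i=1,j=1] A[i]=3<=B[j]=6 take 3 → i++
[i=2,j=1] A[i]=7>B[j]=6 take 6 → j++
[i=2,j=2] A[i]=7<=B[j]=7 take 7 → i++
[i=3,j=2] A[i]=8>B[j]=7 take 7 → j++
[i=3,j=3] A[i]=8<=B[j]=8 take 8 → i++
[i=4,j=3] A[i]=9>B[j]=8 take 8 → j++
[i=4,j=4] A[i]=9<=B[j]=16 take 9 → i++
[i=5,j=4] A[i]=10<=B[j]=16 take 10 → i++
[i=6,j=4] A[i]=21>B[j]=16 take 16 → j++
[i=6,j=5] A[i]=21<=B[j]=21 take 21 → i++
[i=7,j=5] A[i]=28>B[j]=21 take 21 → j++
[i=7,j=6] A[i]=28>B[j]=24 take 24 → j++
[i=7,j=7] A[i]=28>B[j]=26 take 26 → j++
[i=7,j=8] A[i]=28<=B[j]=33 take 28 → i++
[i=8,j=8] A[i]=37>B[j]=33 take 33 → j++
[i=8,j=9] A[i]=37>B[j]=36 take 36 → j++
[i=8,j=10] A[i]=37<=B[j]=38 take 37 → i++
[i=9,j=10] A done, take B[j]=38 → j++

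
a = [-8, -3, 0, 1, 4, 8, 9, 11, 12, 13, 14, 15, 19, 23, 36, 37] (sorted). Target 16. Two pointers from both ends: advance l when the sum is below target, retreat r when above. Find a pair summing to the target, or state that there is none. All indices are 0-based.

(-3, 19)

[0,15] -8+37=29 >16 → r--
[0,14] -8+36=28 >16 → r--
[0,13] -8+23=15 <16 → l++
[1,13] -3+23=20 >16 → r--
[1,12] -3+19=16 → found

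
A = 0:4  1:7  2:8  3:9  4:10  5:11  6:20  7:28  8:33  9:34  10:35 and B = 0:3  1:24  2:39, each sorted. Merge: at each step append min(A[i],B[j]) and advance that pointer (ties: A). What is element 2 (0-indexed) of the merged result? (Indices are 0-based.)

merged[2] = 7

[i=0,j=0] A[i]=4>B[j]=3 take 3 → j++
[i=0,j=1] A[i]=4<=B[j]=24 take 4 → i++
[i=1,j=1] A[i]=7<=B[j]=24 take 7 → i++
[i=2,j=1] A[i]=8<=B[j]=24 take 8 → i++
[i=3,j=1] A[i]=9<=B[j]=24 take 9 → i++
[i=4,j=1] A[i]=10<=B[j]=24 take 10 → i++
[i=5,j=1] A[i]=11<=B[j]=24 take 11 → i++
[i=6,j=1] A[i]=20<=B[j]=24 take 20 → i++
[i=7,j=1] A[i]=28>B[j]=24 take 24 → j++
[i=7,j=2] A[i]=28<=B[j]=39 take 28 → i++
[i=8,j=2] A[i]=33<=B[j]=39 take 33 → i++
[i=9,j=2] A[i]=34<=B[j]=39 take 34 → i++
[i=10,j=2] A[i]=35<=B[j]=39 take 35 → i++
[i=11,j=2] A done, take B[j]=39 → j++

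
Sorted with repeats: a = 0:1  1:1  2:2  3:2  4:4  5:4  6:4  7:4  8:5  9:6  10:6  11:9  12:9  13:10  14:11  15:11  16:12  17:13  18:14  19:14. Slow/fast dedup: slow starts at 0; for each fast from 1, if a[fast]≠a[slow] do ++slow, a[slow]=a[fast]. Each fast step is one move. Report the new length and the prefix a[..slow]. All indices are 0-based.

(s=0,f=1) a[fast]=1=a[slow] dup → fast++
(s=0,f=2) a[fast]=2≠a[slow]=1 write a[1]=2 → slow++,fast++
(s=1,f=3) a[fast]=2=a[slow] dup → fast++
(s=1,f=4) a[fast]=4≠a[slow]=2 write a[2]=4 → slow++,fast++
(s=2,f=5) a[fast]=4=a[slow] dup → fast++
(s=2,f=6) a[fast]=4=a[slow] dup → fast++
(s=2,f=7) a[fast]=4=a[slow] dup → fast++
(s=2,f=8) a[fast]=5≠a[slow]=4 write a[3]=5 → slow++,fast++
(s=3,f=9) a[fast]=6≠a[slow]=5 write a[4]=6 → slow++,fast++
(s=4,f=10) a[fast]=6=a[slow] dup → fast++
(s=4,f=11) a[fast]=9≠a[slow]=6 write a[5]=9 → slow++,fast++
(s=5,f=12) a[fast]=9=a[slow] dup → fast++
(s=5,f=13) a[fast]=10≠a[slow]=9 write a[6]=10 → slow++,fast++
(s=6,f=14) a[fast]=11≠a[slow]=10 write a[7]=11 → slow++,fast++
(s=7,f=15) a[fast]=11=a[slow] dup → fast++
(s=7,f=16) a[fast]=12≠a[slow]=11 write a[8]=12 → slow++,fast++
(s=8,f=17) a[fast]=13≠a[slow]=12 write a[9]=13 → slow++,fast++
(s=9,f=18) a[fast]=14≠a[slow]=13 write a[10]=14 → slow++,fast++
(s=10,f=19) a[fast]=14=a[slow] dup → fast++

length 11; prefix = [1, 2, 4, 5, 6, 9, 10, 11, 12, 13, 14]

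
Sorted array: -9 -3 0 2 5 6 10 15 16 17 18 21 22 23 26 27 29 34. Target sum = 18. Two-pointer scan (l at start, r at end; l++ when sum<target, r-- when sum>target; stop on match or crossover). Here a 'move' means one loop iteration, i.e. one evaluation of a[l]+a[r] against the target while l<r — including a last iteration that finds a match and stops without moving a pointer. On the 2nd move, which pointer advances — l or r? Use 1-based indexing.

r

[1,18] -9+34=25 >18 → r--
[1,17] -9+29=20 >18 → r--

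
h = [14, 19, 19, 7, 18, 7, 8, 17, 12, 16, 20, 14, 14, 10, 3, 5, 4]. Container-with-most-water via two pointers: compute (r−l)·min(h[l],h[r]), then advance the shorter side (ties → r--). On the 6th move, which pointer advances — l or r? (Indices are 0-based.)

l=0 r=16: min(14,4)*16=64 best=64 *, r--
l=0 r=15: min(14,5)*15=75 best=75 *, r--
l=0 r=14: min(14,3)*14=42 best=75, r--
l=0 r=13: min(14,10)*13=130 best=130 *, r--
l=0 r=12: min(14,14)*12=168 best=168 *, r--
l=0 r=11: min(14,14)*11=154 best=168, r--

r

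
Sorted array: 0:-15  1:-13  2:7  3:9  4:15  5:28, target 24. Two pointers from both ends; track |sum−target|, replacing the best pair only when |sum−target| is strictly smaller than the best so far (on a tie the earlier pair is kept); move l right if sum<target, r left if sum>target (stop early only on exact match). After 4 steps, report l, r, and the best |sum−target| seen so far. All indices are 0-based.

l=3, r=4, best |Δ|=2

l=0 r=5: -15+28=13 d=11 *, l++
l=1 r=5: -13+28=15 d=9 *, l++
l=2 r=5: 7+28=35 d=11, r--
l=2 r=4: 7+15=22 d=2 *, l++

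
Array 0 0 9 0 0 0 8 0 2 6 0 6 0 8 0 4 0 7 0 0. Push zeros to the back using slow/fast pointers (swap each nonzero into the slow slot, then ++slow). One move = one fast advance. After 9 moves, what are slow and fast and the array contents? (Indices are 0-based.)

slow=3, fast=9, a=[9, 8, 2, 0, 0, 0, 0, 0, 0, 6, 0, 6, 0, 8, 0, 4, 0, 7, 0, 0]

slow=0 fast=0: a[fast]=0, fast++
slow=0 fast=1: a[fast]=0, fast++
slow=0 fast=2: a[fast]=9≠0 swap→a[0]=9, slow++,fast++
slow=1 fast=3: a[fast]=0, fast++
slow=1 fast=4: a[fast]=0, fast++
slow=1 fast=5: a[fast]=0, fast++
slow=1 fast=6: a[fast]=8≠0 swap→a[1]=8, slow++,fast++
slow=2 fast=7: a[fast]=0, fast++
slow=2 fast=8: a[fast]=2≠0 swap→a[2]=2, slow++,fast++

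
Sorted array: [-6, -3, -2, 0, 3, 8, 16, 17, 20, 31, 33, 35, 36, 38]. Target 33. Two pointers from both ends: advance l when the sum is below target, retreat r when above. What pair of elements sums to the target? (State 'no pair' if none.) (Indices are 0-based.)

(-3, 36)

[0,13] -6+38=32 <33 → l++
[1,13] -3+38=35 >33 → r--
[1,12] -3+36=33 → found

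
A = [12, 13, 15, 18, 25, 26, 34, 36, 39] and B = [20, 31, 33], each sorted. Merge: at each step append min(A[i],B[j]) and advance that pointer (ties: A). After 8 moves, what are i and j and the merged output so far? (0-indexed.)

[i=0,j=0] A[i]=12<=B[j]=20 take 12 → i++
[i=1,j=0] A[i]=13<=B[j]=20 take 13 → i++
[i=2,j=0] A[i]=15<=B[j]=20 take 15 → i++
[i=3,j=0] A[i]=18<=B[j]=20 take 18 → i++
[i=4,j=0] A[i]=25>B[j]=20 take 20 → j++
[i=4,j=1] A[i]=25<=B[j]=31 take 25 → i++
[i=5,j=1] A[i]=26<=B[j]=31 take 26 → i++
[i=6,j=1] A[i]=34>B[j]=31 take 31 → j++

i=6, j=2, merged so far=[12, 13, 15, 18, 20, 25, 26, 31]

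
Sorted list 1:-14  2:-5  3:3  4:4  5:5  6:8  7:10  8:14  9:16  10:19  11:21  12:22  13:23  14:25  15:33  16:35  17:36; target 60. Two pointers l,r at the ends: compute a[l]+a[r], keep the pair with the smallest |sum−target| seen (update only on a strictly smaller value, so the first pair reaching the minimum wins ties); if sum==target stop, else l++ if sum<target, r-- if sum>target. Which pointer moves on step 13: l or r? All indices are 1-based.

l

[1,17] -14+36=22 d=38 * → l++
[2,17] -5+36=31 d=29 * → l++
[3,17] 3+36=39 d=21 * → l++
[4,17] 4+36=40 d=20 * → l++
[5,17] 5+36=41 d=19 * → l++
[6,17] 8+36=44 d=16 * → l++
[7,17] 10+36=46 d=14 * → l++
[8,17] 14+36=50 d=10 * → l++
[9,17] 16+36=52 d=8 * → l++
[10,17] 19+36=55 d=5 * → l++
[11,17] 21+36=57 d=3 * → l++
[12,17] 22+36=58 d=2 * → l++
[13,17] 23+36=59 d=1 * → l++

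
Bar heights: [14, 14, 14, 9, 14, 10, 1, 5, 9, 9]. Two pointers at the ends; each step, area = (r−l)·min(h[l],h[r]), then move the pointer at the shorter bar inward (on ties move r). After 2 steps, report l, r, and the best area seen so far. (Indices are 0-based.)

[0,9] min(14,9)*9=81 best=81 * → r--
[0,8] min(14,9)*8=72 best=81 → r--

l=0, r=7, best area=81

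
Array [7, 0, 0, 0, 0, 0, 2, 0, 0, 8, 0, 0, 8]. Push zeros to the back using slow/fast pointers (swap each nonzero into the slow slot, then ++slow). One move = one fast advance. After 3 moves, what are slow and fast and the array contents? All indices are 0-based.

slow=0 fast=0: a[fast]=7≠0 swap→a[0]=7, slow++,fast++
slow=1 fast=1: a[fast]=0, fast++
slow=1 fast=2: a[fast]=0, fast++

slow=1, fast=3, a=[7, 0, 0, 0, 0, 0, 2, 0, 0, 8, 0, 0, 8]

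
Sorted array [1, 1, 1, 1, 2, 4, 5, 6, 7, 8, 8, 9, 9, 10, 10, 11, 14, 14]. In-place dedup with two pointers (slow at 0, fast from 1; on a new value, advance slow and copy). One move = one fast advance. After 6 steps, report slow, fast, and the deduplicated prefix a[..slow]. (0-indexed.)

slow=3, fast=7, prefix=[1, 2, 4, 5]

slow=0 fast=1: a[fast]=1=a[slow] dup, fast++
slow=0 fast=2: a[fast]=1=a[slow] dup, fast++
slow=0 fast=3: a[fast]=1=a[slow] dup, fast++
slow=0 fast=4: a[fast]=2≠a[slow]=1 write a[1]=2, slow++,fast++
slow=1 fast=5: a[fast]=4≠a[slow]=2 write a[2]=4, slow++,fast++
slow=2 fast=6: a[fast]=5≠a[slow]=4 write a[3]=5, slow++,fast++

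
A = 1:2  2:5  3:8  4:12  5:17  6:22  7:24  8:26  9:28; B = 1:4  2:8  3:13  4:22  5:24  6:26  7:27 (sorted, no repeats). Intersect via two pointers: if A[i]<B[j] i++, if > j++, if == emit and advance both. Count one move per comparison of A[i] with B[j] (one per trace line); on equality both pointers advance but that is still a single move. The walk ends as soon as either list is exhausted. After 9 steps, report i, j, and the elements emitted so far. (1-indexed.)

i=8, j=6, emitted=[8, 22, 24]

i=1 j=1: 2<4, i++
i=2 j=1: 5>4, j++
i=2 j=2: 5<8, i++
i=3 j=2: 8==8 emit, i++,j++
i=4 j=3: 12<13, i++
i=5 j=3: 17>13, j++
i=5 j=4: 17<22, i++
i=6 j=4: 22==22 emit, i++,j++
i=7 j=5: 24==24 emit, i++,j++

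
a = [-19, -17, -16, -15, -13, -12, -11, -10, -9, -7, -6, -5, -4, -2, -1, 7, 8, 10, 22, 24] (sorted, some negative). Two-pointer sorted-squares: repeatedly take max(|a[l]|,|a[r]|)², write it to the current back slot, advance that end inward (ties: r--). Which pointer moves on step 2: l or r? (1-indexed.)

r

l=1 r=20: |-19|<=|24| out[20]=576, r--
l=1 r=19: |-19|<=|22| out[19]=484, r--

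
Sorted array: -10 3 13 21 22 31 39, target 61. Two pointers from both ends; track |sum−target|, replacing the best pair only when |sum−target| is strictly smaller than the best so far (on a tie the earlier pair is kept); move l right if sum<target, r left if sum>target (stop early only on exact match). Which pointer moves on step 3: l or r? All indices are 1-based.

l=1 r=7: -10+39=29 d=32 *, l++
l=2 r=7: 3+39=42 d=19 *, l++
l=3 r=7: 13+39=52 d=9 *, l++

l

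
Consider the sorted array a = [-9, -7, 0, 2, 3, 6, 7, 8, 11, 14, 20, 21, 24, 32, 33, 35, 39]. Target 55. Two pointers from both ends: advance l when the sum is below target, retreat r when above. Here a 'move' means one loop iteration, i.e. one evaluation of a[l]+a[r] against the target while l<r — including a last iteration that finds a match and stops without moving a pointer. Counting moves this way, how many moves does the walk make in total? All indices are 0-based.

12 moves

[0,16] -9+39=30 <55 → l++
[1,16] -7+39=32 <55 → l++
[2,16] 0+39=39 <55 → l++
[3,16] 2+39=41 <55 → l++
[4,16] 3+39=42 <55 → l++
[5,16] 6+39=45 <55 → l++
[6,16] 7+39=46 <55 → l++
[7,16] 8+39=47 <55 → l++
[8,16] 11+39=50 <55 → l++
[9,16] 14+39=53 <55 → l++
[10,16] 20+39=59 >55 → r--
[10,15] 20+35=55 → found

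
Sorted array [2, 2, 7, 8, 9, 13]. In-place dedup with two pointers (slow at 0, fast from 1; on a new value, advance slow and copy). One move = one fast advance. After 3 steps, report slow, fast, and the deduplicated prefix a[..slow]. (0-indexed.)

slow=2, fast=4, prefix=[2, 7, 8]

slow=0 fast=1: a[fast]=2=a[slow] dup, fast++
slow=0 fast=2: a[fast]=7≠a[slow]=2 write a[1]=7, slow++,fast++
slow=1 fast=3: a[fast]=8≠a[slow]=7 write a[2]=8, slow++,fast++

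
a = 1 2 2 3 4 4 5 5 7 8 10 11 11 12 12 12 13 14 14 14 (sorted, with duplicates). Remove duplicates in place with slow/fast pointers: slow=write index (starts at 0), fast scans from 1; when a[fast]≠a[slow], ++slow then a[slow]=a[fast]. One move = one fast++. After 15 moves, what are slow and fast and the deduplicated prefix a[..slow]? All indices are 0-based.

slow=9, fast=16, prefix=[1, 2, 3, 4, 5, 7, 8, 10, 11, 12]

slow=0 fast=1: a[fast]=2≠a[slow]=1 write a[1]=2, slow++,fast++
slow=1 fast=2: a[fast]=2=a[slow] dup, fast++
slow=1 fast=3: a[fast]=3≠a[slow]=2 write a[2]=3, slow++,fast++
slow=2 fast=4: a[fast]=4≠a[slow]=3 write a[3]=4, slow++,fast++
slow=3 fast=5: a[fast]=4=a[slow] dup, fast++
slow=3 fast=6: a[fast]=5≠a[slow]=4 write a[4]=5, slow++,fast++
slow=4 fast=7: a[fast]=5=a[slow] dup, fast++
slow=4 fast=8: a[fast]=7≠a[slow]=5 write a[5]=7, slow++,fast++
slow=5 fast=9: a[fast]=8≠a[slow]=7 write a[6]=8, slow++,fast++
slow=6 fast=10: a[fast]=10≠a[slow]=8 write a[7]=10, slow++,fast++
slow=7 fast=11: a[fast]=11≠a[slow]=10 write a[8]=11, slow++,fast++
slow=8 fast=12: a[fast]=11=a[slow] dup, fast++
slow=8 fast=13: a[fast]=12≠a[slow]=11 write a[9]=12, slow++,fast++
slow=9 fast=14: a[fast]=12=a[slow] dup, fast++
slow=9 fast=15: a[fast]=12=a[slow] dup, fast++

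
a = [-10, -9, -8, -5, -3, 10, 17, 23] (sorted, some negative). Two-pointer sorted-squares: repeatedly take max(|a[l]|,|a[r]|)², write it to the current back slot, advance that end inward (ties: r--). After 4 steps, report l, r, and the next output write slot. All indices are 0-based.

l=0 r=7: |-10|<=|23| out[7]=529, r--
l=0 r=6: |-10|<=|17| out[6]=289, r--
l=0 r=5: |-10|<=|10| out[5]=100, r--
l=0 r=4: |-10|>|-3| out[4]=100, l++

l=1, r=4, next write slot=3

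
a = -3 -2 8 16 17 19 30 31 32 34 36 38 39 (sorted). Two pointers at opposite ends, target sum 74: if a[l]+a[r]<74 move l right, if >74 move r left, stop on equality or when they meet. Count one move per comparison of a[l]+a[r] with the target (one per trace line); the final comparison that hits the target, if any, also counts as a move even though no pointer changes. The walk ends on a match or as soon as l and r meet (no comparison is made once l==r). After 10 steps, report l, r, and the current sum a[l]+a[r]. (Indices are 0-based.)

[0,12] -3+39=36 <74 → l++
[1,12] -2+39=37 <74 → l++
[2,12] 8+39=47 <74 → l++
[3,12] 16+39=55 <74 → l++
[4,12] 17+39=56 <74 → l++
[5,12] 19+39=58 <74 → l++
[6,12] 30+39=69 <74 → l++
[7,12] 31+39=70 <74 → l++
[8,12] 32+39=71 <74 → l++
[9,12] 34+39=73 <74 → l++

l=10, r=12, sum=75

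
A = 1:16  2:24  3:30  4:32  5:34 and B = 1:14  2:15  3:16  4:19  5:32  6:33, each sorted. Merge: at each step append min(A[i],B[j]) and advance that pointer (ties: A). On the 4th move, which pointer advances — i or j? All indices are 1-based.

j

i=1 j=1: A[i]=16>B[j]=14 take 14, j++
i=1 j=2: A[i]=16>B[j]=15 take 15, j++
i=1 j=3: A[i]=16<=B[j]=16 take 16, i++
i=2 j=3: A[i]=24>B[j]=16 take 16, j++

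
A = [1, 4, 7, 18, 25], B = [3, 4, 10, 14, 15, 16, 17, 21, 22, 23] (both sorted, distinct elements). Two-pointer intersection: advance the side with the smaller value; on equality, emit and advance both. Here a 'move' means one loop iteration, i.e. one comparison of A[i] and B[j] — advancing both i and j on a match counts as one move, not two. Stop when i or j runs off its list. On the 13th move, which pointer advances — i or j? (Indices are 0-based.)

[i=0,j=0] 1<3 → i++
[i=1,j=0] 4>3 → j++
[i=1,j=1] 4==4 emit → i++,j++
[i=2,j=2] 7<10 → i++
[i=3,j=2] 18>10 → j++
[i=3,j=3] 18>14 → j++
[i=3,j=4] 18>15 → j++
[i=3,j=5] 18>16 → j++
[i=3,j=6] 18>17 → j++
[i=3,j=7] 18<21 → i++
[i=4,j=7] 25>21 → j++
[i=4,j=8] 25>22 → j++
[i=4,j=9] 25>23 → j++

j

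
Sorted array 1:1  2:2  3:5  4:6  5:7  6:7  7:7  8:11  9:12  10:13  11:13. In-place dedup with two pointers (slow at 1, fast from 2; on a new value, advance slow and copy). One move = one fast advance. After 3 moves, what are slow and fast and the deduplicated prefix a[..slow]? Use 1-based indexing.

slow=4, fast=5, prefix=[1, 2, 5, 6]

(s=1,f=2) a[fast]=2≠a[slow]=1 write a[2]=2 → slow++,fast++
(s=2,f=3) a[fast]=5≠a[slow]=2 write a[3]=5 → slow++,fast++
(s=3,f=4) a[fast]=6≠a[slow]=5 write a[4]=6 → slow++,fast++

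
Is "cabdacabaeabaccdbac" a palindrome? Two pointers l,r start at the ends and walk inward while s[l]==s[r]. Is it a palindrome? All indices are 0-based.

l=0 r=18: 'c'=='c', l++,r--
l=1 r=17: 'a'=='a', l++,r--
l=2 r=16: 'b'=='b', l++,r--
l=3 r=15: 'd'=='d', l++,r--
l=4 r=14: 'a'!='c', stop

not a palindrome (mismatch at 4,14)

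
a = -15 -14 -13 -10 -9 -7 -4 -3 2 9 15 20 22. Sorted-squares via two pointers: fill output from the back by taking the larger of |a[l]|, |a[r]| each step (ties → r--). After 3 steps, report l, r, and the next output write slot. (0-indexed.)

l=0, r=9, next write slot=9

l=0 r=12: |-15|<=|22| out[12]=484, r--
l=0 r=11: |-15|<=|20| out[11]=400, r--
l=0 r=10: |-15|<=|15| out[10]=225, r--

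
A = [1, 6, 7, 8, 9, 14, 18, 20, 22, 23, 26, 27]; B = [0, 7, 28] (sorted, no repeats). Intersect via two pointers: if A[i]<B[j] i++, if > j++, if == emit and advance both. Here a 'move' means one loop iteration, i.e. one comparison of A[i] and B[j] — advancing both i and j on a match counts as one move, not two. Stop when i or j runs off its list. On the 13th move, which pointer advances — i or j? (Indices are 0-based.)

i

i=0 j=0: 1>0, j++
i=0 j=1: 1<7, i++
i=1 j=1: 6<7, i++
i=2 j=1: 7==7 emit, i++,j++
i=3 j=2: 8<28, i++
i=4 j=2: 9<28, i++
i=5 j=2: 14<28, i++
i=6 j=2: 18<28, i++
i=7 j=2: 20<28, i++
i=8 j=2: 22<28, i++
i=9 j=2: 23<28, i++
i=10 j=2: 26<28, i++
i=11 j=2: 27<28, i++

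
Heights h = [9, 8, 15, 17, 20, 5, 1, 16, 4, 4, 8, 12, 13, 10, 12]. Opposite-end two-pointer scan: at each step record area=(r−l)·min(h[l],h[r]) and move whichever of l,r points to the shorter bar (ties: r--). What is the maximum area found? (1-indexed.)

max area = 144

[1,15] min(9,12)*14=126 best=126 * → l++
[2,15] min(8,12)*13=104 best=126 → l++
[3,15] min(15,12)*12=144 best=144 * → r--
[3,14] min(15,10)*11=110 best=144 → r--
[3,13] min(15,13)*10=130 best=144 → r--
[3,12] min(15,12)*9=108 best=144 → r--
[3,11] min(15,8)*8=64 best=144 → r--
[3,10] min(15,4)*7=28 best=144 → r--
[3,9] min(15,4)*6=24 best=144 → r--
[3,8] min(15,16)*5=75 best=144 → l++
[4,8] min(17,16)*4=64 best=144 → r--
[4,7] min(17,1)*3=3 best=144 → r--
[4,6] min(17,5)*2=10 best=144 → r--
[4,5] min(17,20)*1=17 best=144 → l++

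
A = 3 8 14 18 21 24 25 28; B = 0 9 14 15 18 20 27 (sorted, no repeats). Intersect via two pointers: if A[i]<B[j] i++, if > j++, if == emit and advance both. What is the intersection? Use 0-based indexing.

i=0 j=0: 3>0, j++
i=0 j=1: 3<9, i++
i=1 j=1: 8<9, i++
i=2 j=1: 14>9, j++
i=2 j=2: 14==14 emit, i++,j++
i=3 j=3: 18>15, j++
i=3 j=4: 18==18 emit, i++,j++
i=4 j=5: 21>20, j++
i=4 j=6: 21<27, i++
i=5 j=6: 24<27, i++
i=6 j=6: 25<27, i++
i=7 j=6: 28>27, j++

intersection = [14, 18]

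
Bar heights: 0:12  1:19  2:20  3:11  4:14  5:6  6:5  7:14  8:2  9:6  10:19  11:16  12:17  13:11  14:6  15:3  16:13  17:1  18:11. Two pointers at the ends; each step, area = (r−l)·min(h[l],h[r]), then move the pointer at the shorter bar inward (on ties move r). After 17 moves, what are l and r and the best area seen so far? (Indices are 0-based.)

[0,18] min(12,11)*18=198 best=198 * → r--
[0,17] min(12,1)*17=17 best=198 → r--
[0,16] min(12,13)*16=192 best=198 → l++
[1,16] min(19,13)*15=195 best=198 → r--
[1,15] min(19,3)*14=42 best=198 → r--
[1,14] min(19,6)*13=78 best=198 → r--
[1,13] min(19,11)*12=132 best=198 → r--
[1,12] min(19,17)*11=187 best=198 → r--
[1,11] min(19,16)*10=160 best=198 → r--
[1,10] min(19,19)*9=171 best=198 → r--
[1,9] min(19,6)*8=48 best=198 → r--
[1,8] min(19,2)*7=14 best=198 → r--
[1,7] min(19,14)*6=84 best=198 → r--
[1,6] min(19,5)*5=25 best=198 → r--
[1,5] min(19,6)*4=24 best=198 → r--
[1,4] min(19,14)*3=42 best=198 → r--
[1,3] min(19,11)*2=22 best=198 → r--

l=1, r=2, best area=198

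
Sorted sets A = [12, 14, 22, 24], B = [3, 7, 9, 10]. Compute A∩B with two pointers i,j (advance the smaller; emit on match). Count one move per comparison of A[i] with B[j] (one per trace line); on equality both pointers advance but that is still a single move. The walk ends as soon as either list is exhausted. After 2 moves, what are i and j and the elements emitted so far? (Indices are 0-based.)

i=0 j=0: 12>3, j++
i=0 j=1: 12>7, j++

i=0, j=2, emitted=[]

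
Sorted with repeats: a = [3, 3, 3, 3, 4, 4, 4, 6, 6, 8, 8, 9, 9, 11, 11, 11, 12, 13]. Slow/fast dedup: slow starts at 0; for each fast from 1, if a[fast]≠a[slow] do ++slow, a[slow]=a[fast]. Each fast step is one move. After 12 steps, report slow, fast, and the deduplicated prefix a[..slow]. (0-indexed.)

slow=0 fast=1: a[fast]=3=a[slow] dup, fast++
slow=0 fast=2: a[fast]=3=a[slow] dup, fast++
slow=0 fast=3: a[fast]=3=a[slow] dup, fast++
slow=0 fast=4: a[fast]=4≠a[slow]=3 write a[1]=4, slow++,fast++
slow=1 fast=5: a[fast]=4=a[slow] dup, fast++
slow=1 fast=6: a[fast]=4=a[slow] dup, fast++
slow=1 fast=7: a[fast]=6≠a[slow]=4 write a[2]=6, slow++,fast++
slow=2 fast=8: a[fast]=6=a[slow] dup, fast++
slow=2 fast=9: a[fast]=8≠a[slow]=6 write a[3]=8, slow++,fast++
slow=3 fast=10: a[fast]=8=a[slow] dup, fast++
slow=3 fast=11: a[fast]=9≠a[slow]=8 write a[4]=9, slow++,fast++
slow=4 fast=12: a[fast]=9=a[slow] dup, fast++

slow=4, fast=13, prefix=[3, 4, 6, 8, 9]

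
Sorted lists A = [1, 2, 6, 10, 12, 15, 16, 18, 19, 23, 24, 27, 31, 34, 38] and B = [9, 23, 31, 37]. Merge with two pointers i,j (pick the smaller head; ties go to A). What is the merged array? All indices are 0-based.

i=0 j=0: A[i]=1<=B[j]=9 take 1, i++
i=1 j=0: A[i]=2<=B[j]=9 take 2, i++
i=2 j=0: A[i]=6<=B[j]=9 take 6, i++
i=3 j=0: A[i]=10>B[j]=9 take 9, j++
i=3 j=1: A[i]=10<=B[j]=23 take 10, i++
i=4 j=1: A[i]=12<=B[j]=23 take 12, i++
i=5 j=1: A[i]=15<=B[j]=23 take 15, i++
i=6 j=1: A[i]=16<=B[j]=23 take 16, i++
i=7 j=1: A[i]=18<=B[j]=23 take 18, i++
i=8 j=1: A[i]=19<=B[j]=23 take 19, i++
i=9 j=1: A[i]=23<=B[j]=23 take 23, i++
i=10 j=1: A[i]=24>B[j]=23 take 23, j++
i=10 j=2: A[i]=24<=B[j]=31 take 24, i++
i=11 j=2: A[i]=27<=B[j]=31 take 27, i++
i=12 j=2: A[i]=31<=B[j]=31 take 31, i++
i=13 j=2: A[i]=34>B[j]=31 take 31, j++
i=13 j=3: A[i]=34<=B[j]=37 take 34, i++
i=14 j=3: A[i]=38>B[j]=37 take 37, j++
i=14 j=4: B done, take A[i]=38, i++

[1, 2, 6, 9, 10, 12, 15, 16, 18, 19, 23, 23, 24, 27, 31, 31, 34, 37, 38]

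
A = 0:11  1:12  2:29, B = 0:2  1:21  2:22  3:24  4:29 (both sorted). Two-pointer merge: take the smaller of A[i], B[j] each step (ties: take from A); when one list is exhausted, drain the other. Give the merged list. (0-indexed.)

[i=0,j=0] A[i]=11>B[j]=2 take 2 → j++
[i=0,j=1] A[i]=11<=B[j]=21 take 11 → i++
[i=1,j=1] A[i]=12<=B[j]=21 take 12 → i++
[i=2,j=1] A[i]=29>B[j]=21 take 21 → j++
[i=2,j=2] A[i]=29>B[j]=22 take 22 → j++
[i=2,j=3] A[i]=29>B[j]=24 take 24 → j++
[i=2,j=4] A[i]=29<=B[j]=29 take 29 → i++
[i=3,j=4] A done, take B[j]=29 → j++

[2, 11, 12, 21, 22, 24, 29, 29]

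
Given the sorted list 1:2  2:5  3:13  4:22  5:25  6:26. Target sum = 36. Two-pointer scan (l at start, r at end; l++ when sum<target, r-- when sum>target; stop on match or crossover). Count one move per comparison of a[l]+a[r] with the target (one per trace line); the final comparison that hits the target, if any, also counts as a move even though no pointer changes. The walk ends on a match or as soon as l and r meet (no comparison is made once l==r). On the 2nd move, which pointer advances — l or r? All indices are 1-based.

l=1 r=6: 2+26=28 <36, l++
l=2 r=6: 5+26=31 <36, l++

l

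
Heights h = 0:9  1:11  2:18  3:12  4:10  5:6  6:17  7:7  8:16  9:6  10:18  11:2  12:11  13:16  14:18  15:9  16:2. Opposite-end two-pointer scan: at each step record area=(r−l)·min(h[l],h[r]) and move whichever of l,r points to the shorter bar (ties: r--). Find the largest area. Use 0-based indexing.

l=0 r=16: min(9,2)*16=32 best=32 *, r--
l=0 r=15: min(9,9)*15=135 best=135 *, r--
l=0 r=14: min(9,18)*14=126 best=135, l++
l=1 r=14: min(11,18)*13=143 best=143 *, l++
l=2 r=14: min(18,18)*12=216 best=216 *, r--
l=2 r=13: min(18,16)*11=176 best=216, r--
l=2 r=12: min(18,11)*10=110 best=216, r--
l=2 r=11: min(18,2)*9=18 best=216, r--
l=2 r=10: min(18,18)*8=144 best=216, r--
l=2 r=9: min(18,6)*7=42 best=216, r--
l=2 r=8: min(18,16)*6=96 best=216, r--
l=2 r=7: min(18,7)*5=35 best=216, r--
l=2 r=6: min(18,17)*4=68 best=216, r--
l=2 r=5: min(18,6)*3=18 best=216, r--
l=2 r=4: min(18,10)*2=20 best=216, r--
l=2 r=3: min(18,12)*1=12 best=216, r--

max area = 216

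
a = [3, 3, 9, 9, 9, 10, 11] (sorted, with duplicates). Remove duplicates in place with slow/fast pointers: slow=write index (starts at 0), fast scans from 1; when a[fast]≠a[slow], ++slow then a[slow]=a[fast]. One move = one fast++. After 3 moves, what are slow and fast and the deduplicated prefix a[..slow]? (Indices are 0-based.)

(s=0,f=1) a[fast]=3=a[slow] dup → fast++
(s=0,f=2) a[fast]=9≠a[slow]=3 write a[1]=9 → slow++,fast++
(s=1,f=3) a[fast]=9=a[slow] dup → fast++

slow=1, fast=4, prefix=[3, 9]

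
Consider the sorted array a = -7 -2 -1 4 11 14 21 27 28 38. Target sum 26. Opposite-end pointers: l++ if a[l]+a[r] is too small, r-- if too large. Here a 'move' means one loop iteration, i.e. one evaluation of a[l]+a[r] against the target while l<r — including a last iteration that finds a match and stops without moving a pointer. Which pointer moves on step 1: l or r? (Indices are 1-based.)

r

l=1 r=10: -7+38=31 >26, r--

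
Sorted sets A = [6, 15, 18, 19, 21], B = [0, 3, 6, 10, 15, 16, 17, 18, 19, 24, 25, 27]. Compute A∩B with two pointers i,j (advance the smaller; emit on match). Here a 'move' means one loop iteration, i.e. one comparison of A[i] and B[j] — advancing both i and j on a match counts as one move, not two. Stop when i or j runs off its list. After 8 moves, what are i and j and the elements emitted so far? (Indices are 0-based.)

[i=0,j=0] 6>0 → j++
[i=0,j=1] 6>3 → j++
[i=0,j=2] 6==6 emit → i++,j++
[i=1,j=3] 15>10 → j++
[i=1,j=4] 15==15 emit → i++,j++
[i=2,j=5] 18>16 → j++
[i=2,j=6] 18>17 → j++
[i=2,j=7] 18==18 emit → i++,j++

i=3, j=8, emitted=[6, 15, 18]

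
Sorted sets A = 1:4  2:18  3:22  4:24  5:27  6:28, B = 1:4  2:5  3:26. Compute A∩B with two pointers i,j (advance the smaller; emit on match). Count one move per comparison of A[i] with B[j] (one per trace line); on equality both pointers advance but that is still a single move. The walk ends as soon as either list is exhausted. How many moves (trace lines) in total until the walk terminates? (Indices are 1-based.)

i=1 j=1: 4==4 emit, i++,j++
i=2 j=2: 18>5, j++
i=2 j=3: 18<26, i++
i=3 j=3: 22<26, i++
i=4 j=3: 24<26, i++
i=5 j=3: 27>26, j++

6 moves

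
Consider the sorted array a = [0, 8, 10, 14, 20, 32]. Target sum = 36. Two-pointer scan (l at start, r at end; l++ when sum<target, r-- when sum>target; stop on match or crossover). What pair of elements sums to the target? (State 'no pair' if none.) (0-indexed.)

no pair

l=0 r=5: 0+32=32 <36, l++
l=1 r=5: 8+32=40 >36, r--
l=1 r=4: 8+20=28 <36, l++
l=2 r=4: 10+20=30 <36, l++
l=3 r=4: 14+20=34 <36, l++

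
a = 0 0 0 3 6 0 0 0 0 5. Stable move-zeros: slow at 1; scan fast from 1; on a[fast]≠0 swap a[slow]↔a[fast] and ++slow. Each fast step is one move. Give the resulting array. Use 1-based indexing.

[3, 6, 5, 0, 0, 0, 0, 0, 0, 0]

slow=1 fast=1: a[fast]=0, fast++
slow=1 fast=2: a[fast]=0, fast++
slow=1 fast=3: a[fast]=0, fast++
slow=1 fast=4: a[fast]=3≠0 swap→a[1]=3, slow++,fast++
slow=2 fast=5: a[fast]=6≠0 swap→a[2]=6, slow++,fast++
slow=3 fast=6: a[fast]=0, fast++
slow=3 fast=7: a[fast]=0, fast++
slow=3 fast=8: a[fast]=0, fast++
slow=3 fast=9: a[fast]=0, fast++
slow=3 fast=10: a[fast]=5≠0 swap→a[3]=5, slow++,fast++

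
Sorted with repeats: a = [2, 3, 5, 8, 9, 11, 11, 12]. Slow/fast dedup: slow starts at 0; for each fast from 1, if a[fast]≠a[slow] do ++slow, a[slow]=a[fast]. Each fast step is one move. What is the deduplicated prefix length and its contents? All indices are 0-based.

length 7; prefix = [2, 3, 5, 8, 9, 11, 12]

(s=0,f=1) a[fast]=3≠a[slow]=2 write a[1]=3 → slow++,fast++
(s=1,f=2) a[fast]=5≠a[slow]=3 write a[2]=5 → slow++,fast++
(s=2,f=3) a[fast]=8≠a[slow]=5 write a[3]=8 → slow++,fast++
(s=3,f=4) a[fast]=9≠a[slow]=8 write a[4]=9 → slow++,fast++
(s=4,f=5) a[fast]=11≠a[slow]=9 write a[5]=11 → slow++,fast++
(s=5,f=6) a[fast]=11=a[slow] dup → fast++
(s=5,f=7) a[fast]=12≠a[slow]=11 write a[6]=12 → slow++,fast++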